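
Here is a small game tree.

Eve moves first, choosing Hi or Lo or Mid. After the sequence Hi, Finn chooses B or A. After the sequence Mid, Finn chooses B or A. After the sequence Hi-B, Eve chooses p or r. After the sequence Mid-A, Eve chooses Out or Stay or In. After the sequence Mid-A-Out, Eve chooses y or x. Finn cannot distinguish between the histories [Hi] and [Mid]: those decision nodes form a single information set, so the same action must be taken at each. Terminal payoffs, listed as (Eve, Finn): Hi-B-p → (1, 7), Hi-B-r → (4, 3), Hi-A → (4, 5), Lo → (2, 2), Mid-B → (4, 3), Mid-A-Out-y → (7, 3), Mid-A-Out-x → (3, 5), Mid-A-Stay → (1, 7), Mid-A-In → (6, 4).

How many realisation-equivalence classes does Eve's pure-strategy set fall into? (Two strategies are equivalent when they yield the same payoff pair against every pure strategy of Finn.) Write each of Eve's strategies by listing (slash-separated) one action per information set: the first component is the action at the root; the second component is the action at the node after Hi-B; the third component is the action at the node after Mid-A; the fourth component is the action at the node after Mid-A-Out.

Eve has 36 pure strategies: Hi/p/Out/y, Hi/p/Out/x, Hi/p/Stay/y, Hi/p/Stay/x, Hi/p/In/y, Hi/p/In/x, Hi/r/Out/y, Hi/r/Out/x, Hi/r/Stay/y, Hi/r/Stay/x, Hi/r/In/y, Hi/r/In/x, Lo/p/Out/y, Lo/p/Out/x, Lo/p/Stay/y, Lo/p/Stay/x, Lo/p/In/y, Lo/p/In/x, Lo/r/Out/y, Lo/r/Out/x, Lo/r/Stay/y, Lo/r/Stay/x, Lo/r/In/y, Lo/r/In/x, Mid/p/Out/y, Mid/p/Out/x, Mid/p/Stay/y, Mid/p/Stay/x, Mid/p/In/y, Mid/p/In/x, Mid/r/Out/y, Mid/r/Out/x, Mid/r/Stay/y, Mid/r/Stay/x, Mid/r/In/y, Mid/r/In/x. Columns: B, A.
{Hi/p/Out/y, Hi/p/Out/x, Hi/p/Stay/y, Hi/p/Stay/x, Hi/p/In/y, Hi/p/In/x} → row (1,7) (4,5)
{Hi/r/Out/y, Hi/r/Out/x, Hi/r/Stay/y, Hi/r/Stay/x, Hi/r/In/y, Hi/r/In/x} → row (4,3) (4,5)
{Lo/p/Out/y, Lo/p/Out/x, Lo/p/Stay/y, Lo/p/Stay/x, Lo/p/In/y, Lo/p/In/x, Lo/r/Out/y, Lo/r/Out/x, Lo/r/Stay/y, Lo/r/Stay/x, Lo/r/In/y, Lo/r/In/x} → row (2,2) (2,2)
{Mid/p/Out/y, Mid/r/Out/y} → row (4,3) (7,3)
{Mid/p/Out/x, Mid/r/Out/x} → row (4,3) (3,5)
{Mid/p/Stay/y, Mid/p/Stay/x, Mid/r/Stay/y, Mid/r/Stay/x} → row (4,3) (1,7)
{Mid/p/In/y, Mid/p/In/x, Mid/r/In/y, Mid/r/In/x} → row (4,3) (6,4)
That's 7 distinct rows out of 36 strategies.

7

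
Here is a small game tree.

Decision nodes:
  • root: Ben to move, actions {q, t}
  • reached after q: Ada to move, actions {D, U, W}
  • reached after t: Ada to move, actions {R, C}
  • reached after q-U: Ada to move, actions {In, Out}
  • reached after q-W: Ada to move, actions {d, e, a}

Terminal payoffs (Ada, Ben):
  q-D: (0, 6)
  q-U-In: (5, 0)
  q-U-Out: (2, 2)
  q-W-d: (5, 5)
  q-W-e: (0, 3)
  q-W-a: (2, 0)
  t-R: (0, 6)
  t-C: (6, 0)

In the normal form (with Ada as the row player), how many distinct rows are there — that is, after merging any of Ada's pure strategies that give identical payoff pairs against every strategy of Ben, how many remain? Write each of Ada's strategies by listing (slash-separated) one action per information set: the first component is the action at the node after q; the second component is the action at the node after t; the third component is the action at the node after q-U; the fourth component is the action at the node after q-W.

12

Ada has 36 pure strategies: D/R/In/d, D/R/In/e, D/R/In/a, D/R/Out/d, D/R/Out/e, D/R/Out/a, D/C/In/d, D/C/In/e, D/C/In/a, D/C/Out/d, D/C/Out/e, D/C/Out/a, U/R/In/d, U/R/In/e, U/R/In/a, U/R/Out/d, U/R/Out/e, U/R/Out/a, U/C/In/d, U/C/In/e, U/C/In/a, U/C/Out/d, U/C/Out/e, U/C/Out/a, W/R/In/d, W/R/In/e, W/R/In/a, W/R/Out/d, W/R/Out/e, W/R/Out/a, W/C/In/d, W/C/In/e, W/C/In/a, W/C/Out/d, W/C/Out/e, W/C/Out/a. Columns: q, t.
{D/R/In/d, D/R/In/e, D/R/In/a, D/R/Out/d, D/R/Out/e, D/R/Out/a} → row (0,6) (0,6)
{D/C/In/d, D/C/In/e, D/C/In/a, D/C/Out/d, D/C/Out/e, D/C/Out/a} → row (0,6) (6,0)
{U/R/In/d, U/R/In/e, U/R/In/a} → row (5,0) (0,6)
{U/R/Out/d, U/R/Out/e, U/R/Out/a} → row (2,2) (0,6)
{U/C/In/d, U/C/In/e, U/C/In/a} → row (5,0) (6,0)
{U/C/Out/d, U/C/Out/e, U/C/Out/a} → row (2,2) (6,0)
{W/R/In/d, W/R/Out/d} → row (5,5) (0,6)
{W/R/In/e, W/R/Out/e} → row (0,3) (0,6)
{W/R/In/a, W/R/Out/a} → row (2,0) (0,6)
{W/C/In/d, W/C/Out/d} → row (5,5) (6,0)
{W/C/In/e, W/C/Out/e} → row (0,3) (6,0)
{W/C/In/a, W/C/Out/a} → row (2,0) (6,0)
That's 12 distinct rows out of 36 strategies.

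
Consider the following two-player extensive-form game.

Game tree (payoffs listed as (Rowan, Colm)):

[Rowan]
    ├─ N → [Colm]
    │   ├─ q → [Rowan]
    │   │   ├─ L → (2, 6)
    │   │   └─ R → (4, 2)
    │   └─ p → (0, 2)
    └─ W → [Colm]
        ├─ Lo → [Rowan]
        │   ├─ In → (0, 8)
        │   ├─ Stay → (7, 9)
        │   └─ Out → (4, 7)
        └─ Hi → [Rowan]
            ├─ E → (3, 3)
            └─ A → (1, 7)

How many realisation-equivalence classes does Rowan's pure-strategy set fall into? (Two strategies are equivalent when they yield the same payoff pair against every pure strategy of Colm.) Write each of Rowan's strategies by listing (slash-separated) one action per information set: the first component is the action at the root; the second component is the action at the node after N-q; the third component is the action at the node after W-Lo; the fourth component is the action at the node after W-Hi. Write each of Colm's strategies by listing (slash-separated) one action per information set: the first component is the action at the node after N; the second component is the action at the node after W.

8

Rowan has 24 pure strategies: N/L/In/E, N/L/In/A, N/L/Stay/E, N/L/Stay/A, N/L/Out/E, N/L/Out/A, N/R/In/E, N/R/In/A, N/R/Stay/E, N/R/Stay/A, N/R/Out/E, N/R/Out/A, W/L/In/E, W/L/In/A, W/L/Stay/E, W/L/Stay/A, W/L/Out/E, W/L/Out/A, W/R/In/E, W/R/In/A, W/R/Stay/E, W/R/Stay/A, W/R/Out/E, W/R/Out/A. Columns: q/Lo, q/Hi, p/Lo, p/Hi.
{N/L/In/E, N/L/In/A, N/L/Stay/E, N/L/Stay/A, N/L/Out/E, N/L/Out/A} → row (2,6) (2,6) (0,2) (0,2)
{N/R/In/E, N/R/In/A, N/R/Stay/E, N/R/Stay/A, N/R/Out/E, N/R/Out/A} → row (4,2) (4,2) (0,2) (0,2)
{W/L/In/E, W/R/In/E} → row (0,8) (3,3) (0,8) (3,3)
{W/L/In/A, W/R/In/A} → row (0,8) (1,7) (0,8) (1,7)
{W/L/Stay/E, W/R/Stay/E} → row (7,9) (3,3) (7,9) (3,3)
{W/L/Stay/A, W/R/Stay/A} → row (7,9) (1,7) (7,9) (1,7)
{W/L/Out/E, W/R/Out/E} → row (4,7) (3,3) (4,7) (3,3)
{W/L/Out/A, W/R/Out/A} → row (4,7) (1,7) (4,7) (1,7)
That's 8 distinct rows out of 24 strategies.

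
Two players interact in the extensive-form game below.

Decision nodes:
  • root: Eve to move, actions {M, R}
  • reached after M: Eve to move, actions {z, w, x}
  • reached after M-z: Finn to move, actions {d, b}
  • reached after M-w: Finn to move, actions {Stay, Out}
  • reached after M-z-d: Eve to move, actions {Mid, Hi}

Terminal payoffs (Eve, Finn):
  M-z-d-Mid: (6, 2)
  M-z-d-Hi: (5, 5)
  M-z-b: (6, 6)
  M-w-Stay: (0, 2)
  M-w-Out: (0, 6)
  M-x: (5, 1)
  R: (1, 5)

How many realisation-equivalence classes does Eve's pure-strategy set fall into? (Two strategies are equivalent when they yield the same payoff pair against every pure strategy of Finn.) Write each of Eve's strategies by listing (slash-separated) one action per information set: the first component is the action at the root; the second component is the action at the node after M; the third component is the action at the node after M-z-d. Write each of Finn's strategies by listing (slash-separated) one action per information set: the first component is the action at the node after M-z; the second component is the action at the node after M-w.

Eve has 12 pure strategies: M/z/Mid, M/z/Hi, M/w/Mid, M/w/Hi, M/x/Mid, M/x/Hi, R/z/Mid, R/z/Hi, R/w/Mid, R/w/Hi, R/x/Mid, R/x/Hi. Columns: d/Stay, d/Out, b/Stay, b/Out.
{M/z/Mid} → row (6,2) (6,2) (6,6) (6,6)
{M/z/Hi} → row (5,5) (5,5) (6,6) (6,6)
{M/w/Mid, M/w/Hi} → row (0,2) (0,6) (0,2) (0,6)
{M/x/Mid, M/x/Hi} → row (5,1) (5,1) (5,1) (5,1)
{R/z/Mid, R/z/Hi, R/w/Mid, R/w/Hi, R/x/Mid, R/x/Hi} → row (1,5) (1,5) (1,5) (1,5)
That's 5 distinct rows out of 12 strategies.

5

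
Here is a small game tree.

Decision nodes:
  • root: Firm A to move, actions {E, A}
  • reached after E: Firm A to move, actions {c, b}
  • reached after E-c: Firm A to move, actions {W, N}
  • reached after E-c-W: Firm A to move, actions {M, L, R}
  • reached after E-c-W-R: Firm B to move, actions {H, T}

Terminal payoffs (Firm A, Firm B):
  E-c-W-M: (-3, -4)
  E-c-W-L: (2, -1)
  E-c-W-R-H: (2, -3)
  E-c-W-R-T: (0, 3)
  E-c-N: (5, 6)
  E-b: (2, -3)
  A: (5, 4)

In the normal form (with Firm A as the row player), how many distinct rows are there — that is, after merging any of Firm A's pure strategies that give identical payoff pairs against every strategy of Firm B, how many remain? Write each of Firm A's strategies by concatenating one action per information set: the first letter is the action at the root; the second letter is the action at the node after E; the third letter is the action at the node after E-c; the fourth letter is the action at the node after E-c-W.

6

Firm A has 24 pure strategies: EcWM, EcWL, EcWR, EcNM, EcNL, EcNR, EbWM, EbWL, EbWR, EbNM, EbNL, EbNR, AcWM, AcWL, AcWR, AcNM, AcNL, AcNR, AbWM, AbWL, AbWR, AbNM, AbNL, AbNR. Columns: H, T.
{EcWM} → row (-3,-4) (-3,-4)
{EcWL} → row (2,-1) (2,-1)
{EcWR} → row (2,-3) (0,3)
{EcNM, EcNL, EcNR} → row (5,6) (5,6)
{EbWM, EbWL, EbWR, EbNM, EbNL, EbNR} → row (2,-3) (2,-3)
{AcWM, AcWL, AcWR, AcNM, AcNL, AcNR, AbWM, AbWL, AbWR, AbNM, AbNL, AbNR} → row (5,4) (5,4)
That's 6 distinct rows out of 24 strategies.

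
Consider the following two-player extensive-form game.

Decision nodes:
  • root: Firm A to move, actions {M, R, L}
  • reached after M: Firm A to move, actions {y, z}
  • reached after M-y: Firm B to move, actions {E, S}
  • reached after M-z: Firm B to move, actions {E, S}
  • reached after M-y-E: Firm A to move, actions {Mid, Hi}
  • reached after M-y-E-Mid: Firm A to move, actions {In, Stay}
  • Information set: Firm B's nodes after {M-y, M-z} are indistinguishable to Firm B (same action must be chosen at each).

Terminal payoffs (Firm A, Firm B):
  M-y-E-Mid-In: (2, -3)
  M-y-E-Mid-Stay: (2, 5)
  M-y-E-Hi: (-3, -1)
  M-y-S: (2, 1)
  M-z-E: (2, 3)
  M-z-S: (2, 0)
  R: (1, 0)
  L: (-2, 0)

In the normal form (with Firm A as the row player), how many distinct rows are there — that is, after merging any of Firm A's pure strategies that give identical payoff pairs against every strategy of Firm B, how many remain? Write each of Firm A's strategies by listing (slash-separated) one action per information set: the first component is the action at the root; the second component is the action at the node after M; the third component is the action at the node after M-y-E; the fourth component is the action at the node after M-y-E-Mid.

6

Firm A has 24 pure strategies: M/y/Mid/In, M/y/Mid/Stay, M/y/Hi/In, M/y/Hi/Stay, M/z/Mid/In, M/z/Mid/Stay, M/z/Hi/In, M/z/Hi/Stay, R/y/Mid/In, R/y/Mid/Stay, R/y/Hi/In, R/y/Hi/Stay, R/z/Mid/In, R/z/Mid/Stay, R/z/Hi/In, R/z/Hi/Stay, L/y/Mid/In, L/y/Mid/Stay, L/y/Hi/In, L/y/Hi/Stay, L/z/Mid/In, L/z/Mid/Stay, L/z/Hi/In, L/z/Hi/Stay. Columns: E, S.
{M/y/Mid/In} → row (2,-3) (2,1)
{M/y/Mid/Stay} → row (2,5) (2,1)
{M/y/Hi/In, M/y/Hi/Stay} → row (-3,-1) (2,1)
{M/z/Mid/In, M/z/Mid/Stay, M/z/Hi/In, M/z/Hi/Stay} → row (2,3) (2,0)
{R/y/Mid/In, R/y/Mid/Stay, R/y/Hi/In, R/y/Hi/Stay, R/z/Mid/In, R/z/Mid/Stay, R/z/Hi/In, R/z/Hi/Stay} → row (1,0) (1,0)
{L/y/Mid/In, L/y/Mid/Stay, L/y/Hi/In, L/y/Hi/Stay, L/z/Mid/In, L/z/Mid/Stay, L/z/Hi/In, L/z/Hi/Stay} → row (-2,0) (-2,0)
That's 6 distinct rows out of 24 strategies.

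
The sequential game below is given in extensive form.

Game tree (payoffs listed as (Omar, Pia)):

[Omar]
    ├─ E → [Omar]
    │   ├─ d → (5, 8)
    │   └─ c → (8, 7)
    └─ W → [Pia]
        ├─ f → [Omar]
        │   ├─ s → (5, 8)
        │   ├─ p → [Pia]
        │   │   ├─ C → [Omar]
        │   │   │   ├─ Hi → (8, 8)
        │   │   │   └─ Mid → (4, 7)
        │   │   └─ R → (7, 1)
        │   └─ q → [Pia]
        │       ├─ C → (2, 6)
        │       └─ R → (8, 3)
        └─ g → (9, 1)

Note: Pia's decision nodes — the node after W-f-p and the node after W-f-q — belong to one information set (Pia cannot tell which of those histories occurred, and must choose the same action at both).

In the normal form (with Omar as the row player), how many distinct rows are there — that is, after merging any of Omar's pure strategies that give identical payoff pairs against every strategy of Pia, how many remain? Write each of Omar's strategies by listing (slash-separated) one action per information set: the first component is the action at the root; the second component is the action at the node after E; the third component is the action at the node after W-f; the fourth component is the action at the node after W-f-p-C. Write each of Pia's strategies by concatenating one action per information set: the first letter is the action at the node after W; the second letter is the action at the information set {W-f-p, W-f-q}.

6

Omar has 24 pure strategies: E/d/s/Hi, E/d/s/Mid, E/d/p/Hi, E/d/p/Mid, E/d/q/Hi, E/d/q/Mid, E/c/s/Hi, E/c/s/Mid, E/c/p/Hi, E/c/p/Mid, E/c/q/Hi, E/c/q/Mid, W/d/s/Hi, W/d/s/Mid, W/d/p/Hi, W/d/p/Mid, W/d/q/Hi, W/d/q/Mid, W/c/s/Hi, W/c/s/Mid, W/c/p/Hi, W/c/p/Mid, W/c/q/Hi, W/c/q/Mid. Columns: fC, fR, gC, gR.
{E/d/s/Hi, E/d/s/Mid, E/d/p/Hi, E/d/p/Mid, E/d/q/Hi, E/d/q/Mid} → row (5,8) (5,8) (5,8) (5,8)
{E/c/s/Hi, E/c/s/Mid, E/c/p/Hi, E/c/p/Mid, E/c/q/Hi, E/c/q/Mid} → row (8,7) (8,7) (8,7) (8,7)
{W/d/s/Hi, W/d/s/Mid, W/c/s/Hi, W/c/s/Mid} → row (5,8) (5,8) (9,1) (9,1)
{W/d/p/Hi, W/c/p/Hi} → row (8,8) (7,1) (9,1) (9,1)
{W/d/p/Mid, W/c/p/Mid} → row (4,7) (7,1) (9,1) (9,1)
{W/d/q/Hi, W/d/q/Mid, W/c/q/Hi, W/c/q/Mid} → row (2,6) (8,3) (9,1) (9,1)
That's 6 distinct rows out of 24 strategies.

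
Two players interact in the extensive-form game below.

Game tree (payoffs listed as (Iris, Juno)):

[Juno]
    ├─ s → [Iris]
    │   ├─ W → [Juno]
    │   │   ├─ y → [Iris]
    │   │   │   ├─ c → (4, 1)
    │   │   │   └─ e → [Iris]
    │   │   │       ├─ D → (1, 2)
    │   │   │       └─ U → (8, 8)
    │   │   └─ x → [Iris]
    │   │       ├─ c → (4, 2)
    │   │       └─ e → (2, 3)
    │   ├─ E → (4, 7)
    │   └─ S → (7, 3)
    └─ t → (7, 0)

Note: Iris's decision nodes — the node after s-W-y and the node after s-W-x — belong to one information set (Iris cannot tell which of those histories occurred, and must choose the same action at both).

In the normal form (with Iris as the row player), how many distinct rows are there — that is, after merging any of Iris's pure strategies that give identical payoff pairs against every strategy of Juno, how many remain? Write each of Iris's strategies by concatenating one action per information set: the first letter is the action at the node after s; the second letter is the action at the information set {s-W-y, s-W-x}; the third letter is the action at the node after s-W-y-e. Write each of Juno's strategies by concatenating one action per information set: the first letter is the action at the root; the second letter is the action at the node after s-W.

Iris has 12 pure strategies: WcD, WcU, WeD, WeU, EcD, EcU, EeD, EeU, ScD, ScU, SeD, SeU. Columns: sy, sx, ty, tx.
{WcD, WcU} → row (4,1) (4,2) (7,0) (7,0)
{WeD} → row (1,2) (2,3) (7,0) (7,0)
{WeU} → row (8,8) (2,3) (7,0) (7,0)
{EcD, EcU, EeD, EeU} → row (4,7) (4,7) (7,0) (7,0)
{ScD, ScU, SeD, SeU} → row (7,3) (7,3) (7,0) (7,0)
That's 5 distinct rows out of 12 strategies.

5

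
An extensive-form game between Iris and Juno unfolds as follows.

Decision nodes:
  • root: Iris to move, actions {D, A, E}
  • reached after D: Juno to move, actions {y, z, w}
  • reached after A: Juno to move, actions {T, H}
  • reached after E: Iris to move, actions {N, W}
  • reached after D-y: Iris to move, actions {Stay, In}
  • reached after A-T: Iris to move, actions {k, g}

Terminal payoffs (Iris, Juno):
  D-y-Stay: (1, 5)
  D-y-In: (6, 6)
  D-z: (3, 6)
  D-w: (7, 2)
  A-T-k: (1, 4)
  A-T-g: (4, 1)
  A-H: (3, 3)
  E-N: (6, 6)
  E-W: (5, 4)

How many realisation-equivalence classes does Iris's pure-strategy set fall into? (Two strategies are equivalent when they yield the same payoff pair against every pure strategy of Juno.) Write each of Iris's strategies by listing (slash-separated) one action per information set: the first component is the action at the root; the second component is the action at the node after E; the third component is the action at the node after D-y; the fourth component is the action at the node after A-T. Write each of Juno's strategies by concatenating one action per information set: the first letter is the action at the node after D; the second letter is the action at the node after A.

Iris has 24 pure strategies: D/N/Stay/k, D/N/Stay/g, D/N/In/k, D/N/In/g, D/W/Stay/k, D/W/Stay/g, D/W/In/k, D/W/In/g, A/N/Stay/k, A/N/Stay/g, A/N/In/k, A/N/In/g, A/W/Stay/k, A/W/Stay/g, A/W/In/k, A/W/In/g, E/N/Stay/k, E/N/Stay/g, E/N/In/k, E/N/In/g, E/W/Stay/k, E/W/Stay/g, E/W/In/k, E/W/In/g. Columns: yT, yH, zT, zH, wT, wH.
{D/N/Stay/k, D/N/Stay/g, D/W/Stay/k, D/W/Stay/g} → row (1,5) (1,5) (3,6) (3,6) (7,2) (7,2)
{D/N/In/k, D/N/In/g, D/W/In/k, D/W/In/g} → row (6,6) (6,6) (3,6) (3,6) (7,2) (7,2)
{A/N/Stay/k, A/N/In/k, A/W/Stay/k, A/W/In/k} → row (1,4) (3,3) (1,4) (3,3) (1,4) (3,3)
{A/N/Stay/g, A/N/In/g, A/W/Stay/g, A/W/In/g} → row (4,1) (3,3) (4,1) (3,3) (4,1) (3,3)
{E/N/Stay/k, E/N/Stay/g, E/N/In/k, E/N/In/g} → row (6,6) (6,6) (6,6) (6,6) (6,6) (6,6)
{E/W/Stay/k, E/W/Stay/g, E/W/In/k, E/W/In/g} → row (5,4) (5,4) (5,4) (5,4) (5,4) (5,4)
That's 6 distinct rows out of 24 strategies.

6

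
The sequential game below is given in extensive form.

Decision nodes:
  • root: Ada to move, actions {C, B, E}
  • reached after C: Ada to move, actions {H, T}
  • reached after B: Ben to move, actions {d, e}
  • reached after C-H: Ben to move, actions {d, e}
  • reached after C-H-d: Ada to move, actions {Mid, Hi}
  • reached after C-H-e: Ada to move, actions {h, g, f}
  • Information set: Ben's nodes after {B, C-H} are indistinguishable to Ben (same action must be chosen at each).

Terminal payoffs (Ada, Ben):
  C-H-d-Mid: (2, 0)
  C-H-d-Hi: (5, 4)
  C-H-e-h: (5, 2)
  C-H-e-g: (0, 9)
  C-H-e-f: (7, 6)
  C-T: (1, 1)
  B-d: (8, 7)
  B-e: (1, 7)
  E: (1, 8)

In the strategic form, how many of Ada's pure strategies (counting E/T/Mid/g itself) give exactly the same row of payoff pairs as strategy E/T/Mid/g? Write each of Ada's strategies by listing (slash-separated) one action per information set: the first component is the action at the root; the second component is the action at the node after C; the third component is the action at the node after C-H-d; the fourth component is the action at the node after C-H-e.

12

Row for E/T/Mid/g (columns d, e): (1,8) (1,8).
Under E/T/Mid/g, Ada's choice at the node after C and at the node after C-H-d and at the node after C-H-e can never be reached regardless of what Ben does, so varying those choices leaves every outcome unchanged.
Holding the reachable choices fixed and varying the unreachable ones freely already gives 2 × 2 × 3 = 12 equivalent strategies.
No other strategy reproduces this row, so those 12 are the full class: E/H/Mid/h, E/H/Mid/g, E/H/Mid/f, E/H/Hi/h, E/H/Hi/g, E/H/Hi/f, E/T/Mid/h, E/T/Mid/g, E/T/Mid/f, E/T/Hi/h, E/T/Hi/g, E/T/Hi/f.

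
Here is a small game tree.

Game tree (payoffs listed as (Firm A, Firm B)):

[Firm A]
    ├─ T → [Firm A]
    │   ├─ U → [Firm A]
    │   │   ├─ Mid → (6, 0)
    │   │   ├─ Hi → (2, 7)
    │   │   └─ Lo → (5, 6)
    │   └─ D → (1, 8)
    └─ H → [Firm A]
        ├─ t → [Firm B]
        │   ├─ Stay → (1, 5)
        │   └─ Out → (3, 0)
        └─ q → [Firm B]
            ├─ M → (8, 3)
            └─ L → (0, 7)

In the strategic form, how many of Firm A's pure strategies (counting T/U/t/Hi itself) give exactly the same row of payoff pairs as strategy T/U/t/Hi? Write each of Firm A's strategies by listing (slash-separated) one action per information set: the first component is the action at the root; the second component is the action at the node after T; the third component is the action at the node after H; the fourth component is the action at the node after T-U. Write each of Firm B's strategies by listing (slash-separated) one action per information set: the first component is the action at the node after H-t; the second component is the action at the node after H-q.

2

Row for T/U/t/Hi (columns Stay/M, Stay/L, Out/M, Out/L): (2,7) (2,7) (2,7) (2,7).
Under T/U/t/Hi, Firm A's choice at the node after H can never be reached regardless of what Firm B does, so varying those choices leaves every outcome unchanged.
Holding the reachable choices fixed and varying the unreachable one freely already gives 2 equivalent strategies.
No other strategy reproduces this row, so those 2 are the full class: T/U/t/Hi, T/U/q/Hi.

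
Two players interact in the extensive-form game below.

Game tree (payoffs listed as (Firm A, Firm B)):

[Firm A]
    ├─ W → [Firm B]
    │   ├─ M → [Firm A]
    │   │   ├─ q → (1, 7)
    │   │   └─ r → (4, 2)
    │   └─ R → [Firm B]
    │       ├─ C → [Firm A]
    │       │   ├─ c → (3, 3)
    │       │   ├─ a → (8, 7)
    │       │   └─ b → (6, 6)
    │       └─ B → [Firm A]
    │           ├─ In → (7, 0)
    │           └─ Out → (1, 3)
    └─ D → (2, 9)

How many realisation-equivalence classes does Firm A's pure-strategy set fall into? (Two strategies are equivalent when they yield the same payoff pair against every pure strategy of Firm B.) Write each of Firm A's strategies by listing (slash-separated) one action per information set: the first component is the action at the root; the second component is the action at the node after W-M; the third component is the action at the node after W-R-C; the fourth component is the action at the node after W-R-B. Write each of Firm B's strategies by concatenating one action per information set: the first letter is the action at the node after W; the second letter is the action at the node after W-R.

13

Firm A has 24 pure strategies: W/q/c/In, W/q/c/Out, W/q/a/In, W/q/a/Out, W/q/b/In, W/q/b/Out, W/r/c/In, W/r/c/Out, W/r/a/In, W/r/a/Out, W/r/b/In, W/r/b/Out, D/q/c/In, D/q/c/Out, D/q/a/In, D/q/a/Out, D/q/b/In, D/q/b/Out, D/r/c/In, D/r/c/Out, D/r/a/In, D/r/a/Out, D/r/b/In, D/r/b/Out. Columns: MC, MB, RC, RB.
{W/q/c/In} → row (1,7) (1,7) (3,3) (7,0)
{W/q/c/Out} → row (1,7) (1,7) (3,3) (1,3)
{W/q/a/In} → row (1,7) (1,7) (8,7) (7,0)
{W/q/a/Out} → row (1,7) (1,7) (8,7) (1,3)
{W/q/b/In} → row (1,7) (1,7) (6,6) (7,0)
{W/q/b/Out} → row (1,7) (1,7) (6,6) (1,3)
{W/r/c/In} → row (4,2) (4,2) (3,3) (7,0)
{W/r/c/Out} → row (4,2) (4,2) (3,3) (1,3)
{W/r/a/In} → row (4,2) (4,2) (8,7) (7,0)
{W/r/a/Out} → row (4,2) (4,2) (8,7) (1,3)
{W/r/b/In} → row (4,2) (4,2) (6,6) (7,0)
{W/r/b/Out} → row (4,2) (4,2) (6,6) (1,3)
{D/q/c/In, D/q/c/Out, D/q/a/In, D/q/a/Out, D/q/b/In, D/q/b/Out, D/r/c/In, D/r/c/Out, D/r/a/In, D/r/a/Out, D/r/b/In, D/r/b/Out} → row (2,9) (2,9) (2,9) (2,9)
That's 13 distinct rows out of 24 strategies.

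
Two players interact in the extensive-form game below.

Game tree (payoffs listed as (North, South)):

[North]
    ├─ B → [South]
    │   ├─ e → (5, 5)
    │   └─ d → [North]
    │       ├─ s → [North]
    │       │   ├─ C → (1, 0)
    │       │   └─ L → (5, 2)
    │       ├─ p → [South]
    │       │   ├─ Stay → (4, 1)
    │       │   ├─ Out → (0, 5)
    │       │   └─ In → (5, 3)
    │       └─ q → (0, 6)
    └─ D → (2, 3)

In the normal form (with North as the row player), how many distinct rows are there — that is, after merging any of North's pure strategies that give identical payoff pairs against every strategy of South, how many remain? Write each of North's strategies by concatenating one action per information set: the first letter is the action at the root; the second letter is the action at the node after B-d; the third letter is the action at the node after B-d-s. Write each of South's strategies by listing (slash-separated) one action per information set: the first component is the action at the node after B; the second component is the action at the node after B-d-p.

5

North has 12 pure strategies: BsC, BsL, BpC, BpL, BqC, BqL, DsC, DsL, DpC, DpL, DqC, DqL. Columns: e/Stay, e/Out, e/In, d/Stay, d/Out, d/In.
{BsC} → row (5,5) (5,5) (5,5) (1,0) (1,0) (1,0)
{BsL} → row (5,5) (5,5) (5,5) (5,2) (5,2) (5,2)
{BpC, BpL} → row (5,5) (5,5) (5,5) (4,1) (0,5) (5,3)
{BqC, BqL} → row (5,5) (5,5) (5,5) (0,6) (0,6) (0,6)
{DsC, DsL, DpC, DpL, DqC, DqL} → row (2,3) (2,3) (2,3) (2,3) (2,3) (2,3)
That's 5 distinct rows out of 12 strategies.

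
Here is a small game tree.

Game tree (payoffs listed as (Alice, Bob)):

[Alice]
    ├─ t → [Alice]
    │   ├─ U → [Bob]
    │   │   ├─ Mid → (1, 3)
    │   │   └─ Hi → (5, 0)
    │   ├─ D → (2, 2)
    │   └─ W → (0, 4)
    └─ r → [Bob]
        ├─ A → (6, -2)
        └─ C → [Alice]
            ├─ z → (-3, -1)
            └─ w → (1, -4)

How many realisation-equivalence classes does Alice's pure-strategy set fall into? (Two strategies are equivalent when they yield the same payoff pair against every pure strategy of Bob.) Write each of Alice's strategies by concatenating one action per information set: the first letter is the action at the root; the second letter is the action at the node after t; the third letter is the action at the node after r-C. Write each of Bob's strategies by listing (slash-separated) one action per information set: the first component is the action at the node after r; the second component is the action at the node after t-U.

5

Alice has 12 pure strategies: tUz, tUw, tDz, tDw, tWz, tWw, rUz, rUw, rDz, rDw, rWz, rWw. Columns: A/Mid, A/Hi, C/Mid, C/Hi.
{tUz, tUw} → row (1,3) (5,0) (1,3) (5,0)
{tDz, tDw} → row (2,2) (2,2) (2,2) (2,2)
{tWz, tWw} → row (0,4) (0,4) (0,4) (0,4)
{rUz, rDz, rWz} → row (6,-2) (6,-2) (-3,-1) (-3,-1)
{rUw, rDw, rWw} → row (6,-2) (6,-2) (1,-4) (1,-4)
That's 5 distinct rows out of 12 strategies.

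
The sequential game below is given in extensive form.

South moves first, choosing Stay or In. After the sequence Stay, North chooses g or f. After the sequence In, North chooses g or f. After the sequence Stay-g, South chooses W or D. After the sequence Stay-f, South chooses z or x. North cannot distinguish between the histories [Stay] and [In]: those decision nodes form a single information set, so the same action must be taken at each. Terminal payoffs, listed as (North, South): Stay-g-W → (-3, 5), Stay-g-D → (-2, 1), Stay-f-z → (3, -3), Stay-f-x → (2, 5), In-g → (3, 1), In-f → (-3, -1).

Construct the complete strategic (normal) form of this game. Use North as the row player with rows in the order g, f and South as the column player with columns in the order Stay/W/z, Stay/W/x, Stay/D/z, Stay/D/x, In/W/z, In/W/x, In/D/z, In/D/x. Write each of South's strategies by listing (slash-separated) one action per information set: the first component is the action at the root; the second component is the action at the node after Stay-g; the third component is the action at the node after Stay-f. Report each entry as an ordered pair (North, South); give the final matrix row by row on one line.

g: (-3,5) (-3,5) (-2,1) (-2,1) (3,1) (3,1) (3,1) (3,1) | f: (3,-3) (2,5) (3,-3) (2,5) (-3,-1) (-3,-1) (-3,-1) (-3,-1)

      Stay/W/z  Stay/W/x  Stay/D/z  Stay/D/x   In/W/z   In/W/x   In/D/z   In/D/x
   g   (-3,5)   (-3,5)   (-2,1)   (-2,1)    (3,1)    (3,1)    (3,1)    (3,1)
   f   (3,-3)    (2,5)   (3,-3)    (2,5)  (-3,-1)  (-3,-1)  (-3,-1)  (-3,-1)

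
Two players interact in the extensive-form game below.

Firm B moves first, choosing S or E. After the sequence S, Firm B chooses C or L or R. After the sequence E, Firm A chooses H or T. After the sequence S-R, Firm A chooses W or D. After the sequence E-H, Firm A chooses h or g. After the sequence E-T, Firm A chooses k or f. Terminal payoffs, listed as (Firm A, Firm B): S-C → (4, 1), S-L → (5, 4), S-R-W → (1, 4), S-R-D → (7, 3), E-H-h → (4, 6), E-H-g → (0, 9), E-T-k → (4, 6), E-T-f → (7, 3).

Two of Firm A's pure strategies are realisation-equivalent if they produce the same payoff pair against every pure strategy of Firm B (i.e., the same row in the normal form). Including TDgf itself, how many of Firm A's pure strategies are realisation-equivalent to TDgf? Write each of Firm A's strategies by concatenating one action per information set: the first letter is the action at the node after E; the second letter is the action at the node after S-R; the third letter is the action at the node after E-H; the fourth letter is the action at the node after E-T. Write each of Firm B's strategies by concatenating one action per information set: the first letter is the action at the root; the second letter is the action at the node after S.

2

Row for TDgf (columns SC, SL, SR, EC, EL, ER): (4,1) (5,4) (7,3) (7,3) (7,3) (7,3).
Under TDgf, Firm A's choice at the node after E-H can never be reached regardless of what Firm B does, so varying those choices leaves every outcome unchanged.
Holding the reachable choices fixed and varying the unreachable one freely already gives 2 equivalent strategies.
No other strategy reproduces this row, so those 2 are the full class: TDhf, TDgf.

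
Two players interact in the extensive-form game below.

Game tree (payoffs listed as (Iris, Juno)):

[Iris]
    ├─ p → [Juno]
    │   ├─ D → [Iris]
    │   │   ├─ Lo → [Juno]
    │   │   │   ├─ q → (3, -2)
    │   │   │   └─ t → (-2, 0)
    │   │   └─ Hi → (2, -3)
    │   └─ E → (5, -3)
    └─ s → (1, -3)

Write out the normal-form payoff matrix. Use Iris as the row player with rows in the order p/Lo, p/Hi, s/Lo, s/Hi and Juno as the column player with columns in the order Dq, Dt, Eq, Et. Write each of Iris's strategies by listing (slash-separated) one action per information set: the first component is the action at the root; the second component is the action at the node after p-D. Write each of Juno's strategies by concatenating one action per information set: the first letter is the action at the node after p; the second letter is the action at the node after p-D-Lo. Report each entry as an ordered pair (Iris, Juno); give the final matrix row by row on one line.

p/Lo: (3,-2) (-2,0) (5,-3) (5,-3) | p/Hi: (2,-3) (2,-3) (5,-3) (5,-3) | s/Lo: (1,-3) (1,-3) (1,-3) (1,-3) | s/Hi: (1,-3) (1,-3) (1,-3) (1,-3)

           Dq       Dt       Eq       Et
p/Lo   (3,-2)   (-2,0)   (5,-3)   (5,-3)
p/Hi   (2,-3)   (2,-3)   (5,-3)   (5,-3)
s/Lo   (1,-3)   (1,-3)   (1,-3)   (1,-3)
s/Hi   (1,-3)   (1,-3)   (1,-3)   (1,-3)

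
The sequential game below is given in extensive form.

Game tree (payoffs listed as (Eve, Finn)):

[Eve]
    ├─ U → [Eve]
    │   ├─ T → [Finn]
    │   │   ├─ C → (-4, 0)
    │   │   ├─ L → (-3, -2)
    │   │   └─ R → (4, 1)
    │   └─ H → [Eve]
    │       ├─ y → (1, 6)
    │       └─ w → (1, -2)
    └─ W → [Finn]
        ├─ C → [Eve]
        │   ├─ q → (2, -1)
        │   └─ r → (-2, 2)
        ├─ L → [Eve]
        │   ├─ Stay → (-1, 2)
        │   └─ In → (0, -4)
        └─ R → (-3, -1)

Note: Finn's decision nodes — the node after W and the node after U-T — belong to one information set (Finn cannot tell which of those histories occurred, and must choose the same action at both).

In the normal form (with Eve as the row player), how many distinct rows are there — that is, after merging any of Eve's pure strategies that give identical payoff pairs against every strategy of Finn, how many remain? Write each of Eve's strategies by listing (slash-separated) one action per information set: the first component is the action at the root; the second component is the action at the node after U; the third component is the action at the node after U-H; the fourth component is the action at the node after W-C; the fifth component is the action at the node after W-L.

7

Eve has 32 pure strategies: U/T/y/q/Stay, U/T/y/q/In, U/T/y/r/Stay, U/T/y/r/In, U/T/w/q/Stay, U/T/w/q/In, U/T/w/r/Stay, U/T/w/r/In, U/H/y/q/Stay, U/H/y/q/In, U/H/y/r/Stay, U/H/y/r/In, U/H/w/q/Stay, U/H/w/q/In, U/H/w/r/Stay, U/H/w/r/In, W/T/y/q/Stay, W/T/y/q/In, W/T/y/r/Stay, W/T/y/r/In, W/T/w/q/Stay, W/T/w/q/In, W/T/w/r/Stay, W/T/w/r/In, W/H/y/q/Stay, W/H/y/q/In, W/H/y/r/Stay, W/H/y/r/In, W/H/w/q/Stay, W/H/w/q/In, W/H/w/r/Stay, W/H/w/r/In. Columns: C, L, R.
{U/T/y/q/Stay, U/T/y/q/In, U/T/y/r/Stay, U/T/y/r/In, U/T/w/q/Stay, U/T/w/q/In, U/T/w/r/Stay, U/T/w/r/In} → row (-4,0) (-3,-2) (4,1)
{U/H/y/q/Stay, U/H/y/q/In, U/H/y/r/Stay, U/H/y/r/In} → row (1,6) (1,6) (1,6)
{U/H/w/q/Stay, U/H/w/q/In, U/H/w/r/Stay, U/H/w/r/In} → row (1,-2) (1,-2) (1,-2)
{W/T/y/q/Stay, W/T/w/q/Stay, W/H/y/q/Stay, W/H/w/q/Stay} → row (2,-1) (-1,2) (-3,-1)
{W/T/y/q/In, W/T/w/q/In, W/H/y/q/In, W/H/w/q/In} → row (2,-1) (0,-4) (-3,-1)
{W/T/y/r/Stay, W/T/w/r/Stay, W/H/y/r/Stay, W/H/w/r/Stay} → row (-2,2) (-1,2) (-3,-1)
{W/T/y/r/In, W/T/w/r/In, W/H/y/r/In, W/H/w/r/In} → row (-2,2) (0,-4) (-3,-1)
That's 7 distinct rows out of 32 strategies.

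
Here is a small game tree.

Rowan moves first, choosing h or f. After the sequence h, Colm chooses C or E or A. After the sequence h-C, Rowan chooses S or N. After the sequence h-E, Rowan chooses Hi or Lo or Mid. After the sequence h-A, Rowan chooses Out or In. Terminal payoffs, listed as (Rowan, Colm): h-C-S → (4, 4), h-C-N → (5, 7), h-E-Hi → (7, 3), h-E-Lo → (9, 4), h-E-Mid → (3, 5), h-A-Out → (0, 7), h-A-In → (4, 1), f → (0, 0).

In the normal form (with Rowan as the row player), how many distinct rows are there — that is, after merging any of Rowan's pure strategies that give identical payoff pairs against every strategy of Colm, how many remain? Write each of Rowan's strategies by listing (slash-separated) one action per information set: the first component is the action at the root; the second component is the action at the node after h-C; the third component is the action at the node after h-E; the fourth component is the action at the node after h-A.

13

Rowan has 24 pure strategies: h/S/Hi/Out, h/S/Hi/In, h/S/Lo/Out, h/S/Lo/In, h/S/Mid/Out, h/S/Mid/In, h/N/Hi/Out, h/N/Hi/In, h/N/Lo/Out, h/N/Lo/In, h/N/Mid/Out, h/N/Mid/In, f/S/Hi/Out, f/S/Hi/In, f/S/Lo/Out, f/S/Lo/In, f/S/Mid/Out, f/S/Mid/In, f/N/Hi/Out, f/N/Hi/In, f/N/Lo/Out, f/N/Lo/In, f/N/Mid/Out, f/N/Mid/In. Columns: C, E, A.
{h/S/Hi/Out} → row (4,4) (7,3) (0,7)
{h/S/Hi/In} → row (4,4) (7,3) (4,1)
{h/S/Lo/Out} → row (4,4) (9,4) (0,7)
{h/S/Lo/In} → row (4,4) (9,4) (4,1)
{h/S/Mid/Out} → row (4,4) (3,5) (0,7)
{h/S/Mid/In} → row (4,4) (3,5) (4,1)
{h/N/Hi/Out} → row (5,7) (7,3) (0,7)
{h/N/Hi/In} → row (5,7) (7,3) (4,1)
{h/N/Lo/Out} → row (5,7) (9,4) (0,7)
{h/N/Lo/In} → row (5,7) (9,4) (4,1)
{h/N/Mid/Out} → row (5,7) (3,5) (0,7)
{h/N/Mid/In} → row (5,7) (3,5) (4,1)
{f/S/Hi/Out, f/S/Hi/In, f/S/Lo/Out, f/S/Lo/In, f/S/Mid/Out, f/S/Mid/In, f/N/Hi/Out, f/N/Hi/In, f/N/Lo/Out, f/N/Lo/In, f/N/Mid/Out, f/N/Mid/In} → row (0,0) (0,0) (0,0)
That's 13 distinct rows out of 24 strategies.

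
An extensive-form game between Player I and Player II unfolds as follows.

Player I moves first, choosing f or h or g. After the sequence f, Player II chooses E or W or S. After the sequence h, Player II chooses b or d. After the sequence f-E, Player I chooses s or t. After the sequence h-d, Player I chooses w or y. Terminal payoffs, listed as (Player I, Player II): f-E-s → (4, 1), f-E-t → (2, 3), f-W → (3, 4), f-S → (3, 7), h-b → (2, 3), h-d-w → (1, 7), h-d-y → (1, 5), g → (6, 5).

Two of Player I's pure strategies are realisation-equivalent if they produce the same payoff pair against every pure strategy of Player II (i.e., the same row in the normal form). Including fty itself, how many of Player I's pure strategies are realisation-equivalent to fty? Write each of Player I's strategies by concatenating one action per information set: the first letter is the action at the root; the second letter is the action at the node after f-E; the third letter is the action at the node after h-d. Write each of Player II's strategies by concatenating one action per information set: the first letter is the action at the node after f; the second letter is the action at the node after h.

2

Row for fty (columns Eb, Ed, Wb, Wd, Sb, Sd): (2,3) (2,3) (3,4) (3,4) (3,7) (3,7).
Under fty, Player I's choice at the node after h-d can never be reached regardless of what Player II does, so varying those choices leaves every outcome unchanged.
Holding the reachable choices fixed and varying the unreachable one freely already gives 2 equivalent strategies.
No other strategy reproduces this row, so those 2 are the full class: ftw, fty.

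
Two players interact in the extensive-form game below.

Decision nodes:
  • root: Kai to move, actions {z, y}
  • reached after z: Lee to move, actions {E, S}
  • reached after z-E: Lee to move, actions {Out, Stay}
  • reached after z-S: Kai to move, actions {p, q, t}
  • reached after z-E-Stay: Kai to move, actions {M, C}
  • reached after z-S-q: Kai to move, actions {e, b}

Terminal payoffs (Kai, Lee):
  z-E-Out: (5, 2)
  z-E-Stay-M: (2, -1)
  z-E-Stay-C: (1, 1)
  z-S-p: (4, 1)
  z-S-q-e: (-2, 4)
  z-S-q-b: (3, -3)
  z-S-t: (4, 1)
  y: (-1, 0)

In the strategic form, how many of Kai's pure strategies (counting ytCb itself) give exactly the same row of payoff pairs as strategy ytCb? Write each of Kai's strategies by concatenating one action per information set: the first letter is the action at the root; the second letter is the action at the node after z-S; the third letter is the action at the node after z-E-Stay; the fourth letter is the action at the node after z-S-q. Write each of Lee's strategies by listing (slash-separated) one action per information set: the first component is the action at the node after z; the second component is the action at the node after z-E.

12

Row for ytCb (columns E/Out, E/Stay, S/Out, S/Stay): (-1,0) (-1,0) (-1,0) (-1,0).
Under ytCb, Kai's choice at the node after z-S and at the node after z-E-Stay and at the node after z-S-q can never be reached regardless of what Lee does, so varying those choices leaves every outcome unchanged.
Holding the reachable choices fixed and varying the unreachable ones freely already gives 3 × 2 × 2 = 12 equivalent strategies.
No other strategy reproduces this row, so those 12 are the full class: ypMe, ypMb, ypCe, ypCb, yqMe, yqMb, yqCe, yqCb, ytMe, ytMb, ytCe, ytCb.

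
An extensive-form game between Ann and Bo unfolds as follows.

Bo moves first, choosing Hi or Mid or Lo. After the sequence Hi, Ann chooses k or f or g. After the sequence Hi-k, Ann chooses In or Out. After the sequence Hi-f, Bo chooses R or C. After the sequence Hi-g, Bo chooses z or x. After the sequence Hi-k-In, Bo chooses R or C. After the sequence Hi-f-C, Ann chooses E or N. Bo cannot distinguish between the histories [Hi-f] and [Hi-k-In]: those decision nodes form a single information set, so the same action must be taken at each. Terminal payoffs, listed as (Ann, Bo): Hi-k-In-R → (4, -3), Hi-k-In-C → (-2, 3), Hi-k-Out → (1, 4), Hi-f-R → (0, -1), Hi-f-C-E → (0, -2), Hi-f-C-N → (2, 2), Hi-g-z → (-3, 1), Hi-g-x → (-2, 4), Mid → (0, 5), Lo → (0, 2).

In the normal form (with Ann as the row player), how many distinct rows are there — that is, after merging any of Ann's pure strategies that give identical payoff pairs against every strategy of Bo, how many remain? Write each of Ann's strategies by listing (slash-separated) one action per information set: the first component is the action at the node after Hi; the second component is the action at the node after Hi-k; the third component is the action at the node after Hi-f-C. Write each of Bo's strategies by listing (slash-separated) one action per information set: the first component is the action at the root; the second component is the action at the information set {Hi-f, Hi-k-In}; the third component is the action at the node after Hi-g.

5

Ann has 12 pure strategies: k/In/E, k/In/N, k/Out/E, k/Out/N, f/In/E, f/In/N, f/Out/E, f/Out/N, g/In/E, g/In/N, g/Out/E, g/Out/N. Columns: Hi/R/z, Hi/R/x, Hi/C/z, Hi/C/x, Mid/R/z, Mid/R/x, Mid/C/z, Mid/C/x, Lo/R/z, Lo/R/x, Lo/C/z, Lo/C/x.
{k/In/E, k/In/N} → row (4,-3) (4,-3) (-2,3) (-2,3) (0,5) (0,5) (0,5) (0,5) (0,2) (0,2) (0,2) (0,2)
{k/Out/E, k/Out/N} → row (1,4) (1,4) (1,4) (1,4) (0,5) (0,5) (0,5) (0,5) (0,2) (0,2) (0,2) (0,2)
{f/In/E, f/Out/E} → row (0,-1) (0,-1) (0,-2) (0,-2) (0,5) (0,5) (0,5) (0,5) (0,2) (0,2) (0,2) (0,2)
{f/In/N, f/Out/N} → row (0,-1) (0,-1) (2,2) (2,2) (0,5) (0,5) (0,5) (0,5) (0,2) (0,2) (0,2) (0,2)
{g/In/E, g/In/N, g/Out/E, g/Out/N} → row (-3,1) (-2,4) (-3,1) (-2,4) (0,5) (0,5) (0,5) (0,5) (0,2) (0,2) (0,2) (0,2)
That's 5 distinct rows out of 12 strategies.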